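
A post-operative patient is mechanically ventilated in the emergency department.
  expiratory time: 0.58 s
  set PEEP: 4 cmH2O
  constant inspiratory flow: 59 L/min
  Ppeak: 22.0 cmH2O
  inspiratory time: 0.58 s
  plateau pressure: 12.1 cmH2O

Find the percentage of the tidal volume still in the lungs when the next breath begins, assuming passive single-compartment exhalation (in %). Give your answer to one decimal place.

44.1

Flow: 59 L/min ÷ 60 = 0.9833 L/s.
Vt = flow × Ti = 0.9833 L/s × 0.58 s × 1000 mL/L = 570.31 mL.
R = (PIP − Pplat)/V̇ = (22.0 − 12.1) / 0.9833 = 9.9/0.9833 = 10.068 cmH2O·s/L.
C = Vt/(Pplat − PEEP) = 570.31 / (12.1 − 4) = 570.31/8.1 = 70.409 mL/cmH2O.
τ = R × C = 10.068 × 0.07041 L/cmH2O = 0.7089 s.
Fraction remaining at end-expiration = e^(−Te/τ) = e^(−0.58/0.7089) = 0.4412 → 44.12%.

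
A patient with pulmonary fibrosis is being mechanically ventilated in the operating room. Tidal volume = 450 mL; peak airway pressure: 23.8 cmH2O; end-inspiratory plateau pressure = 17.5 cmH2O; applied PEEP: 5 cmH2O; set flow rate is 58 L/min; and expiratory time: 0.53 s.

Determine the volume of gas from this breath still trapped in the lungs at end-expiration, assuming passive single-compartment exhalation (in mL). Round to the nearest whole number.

47

Flow: 58 L/min ÷ 60 = 0.9667 L/s.
R = (PIP − Pplat)/V̇ = (23.8 − 17.5) / 0.9667 = 6.3/0.9667 = 6.517 cmH2O·s/L.
C = Vt/(Pplat − PEEP) = 450.0 / (17.5 − 5) = 450.0/12.5 = 36.0 mL/cmH2O.
τ = R × C = 6.517 × 0.036 L/cmH2O = 0.2346 s.
Fraction remaining = e^(−Te/τ) = e^(−0.53/0.2346) = 0.1044.
Trapped volume = 450.0 × 0.1044 = 46.98 mL.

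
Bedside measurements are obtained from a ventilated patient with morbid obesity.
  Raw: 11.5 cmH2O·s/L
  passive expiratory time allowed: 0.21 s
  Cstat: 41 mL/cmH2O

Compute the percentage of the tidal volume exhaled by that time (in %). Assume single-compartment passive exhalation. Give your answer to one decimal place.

τ = R × C = 11.5 × 41 mL/cmH2O = 11.5 × 0.041 L/cmH2O = 0.4715 s.
Passive exhalation: V(t)/V₀ = e^(−t/τ) = e^(−0.21/0.4715) = 0.6406.
Fraction exhaled = 1 − 0.6406 = 0.3594 → 35.94%.

35.9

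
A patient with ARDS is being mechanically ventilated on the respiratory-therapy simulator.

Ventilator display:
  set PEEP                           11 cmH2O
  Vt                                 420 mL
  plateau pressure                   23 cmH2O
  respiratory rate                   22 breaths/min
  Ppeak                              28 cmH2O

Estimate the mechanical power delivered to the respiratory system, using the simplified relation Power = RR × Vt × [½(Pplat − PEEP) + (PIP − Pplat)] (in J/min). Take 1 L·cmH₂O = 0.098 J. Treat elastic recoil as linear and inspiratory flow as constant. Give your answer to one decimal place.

10.0

Per-breath work = Vt × [½(Pplat−PEEP) + (PIP−Pplat)] = 0.420 × [0.5×12.0 + 5.0] = 0.420 × 11.0 = 4.62 L·cmH2O.
Power = 22 × 4.62 = 101.64 L·cmH2O/min.
× 0.098 J/(L·cmH2O) → 9.961 J/min.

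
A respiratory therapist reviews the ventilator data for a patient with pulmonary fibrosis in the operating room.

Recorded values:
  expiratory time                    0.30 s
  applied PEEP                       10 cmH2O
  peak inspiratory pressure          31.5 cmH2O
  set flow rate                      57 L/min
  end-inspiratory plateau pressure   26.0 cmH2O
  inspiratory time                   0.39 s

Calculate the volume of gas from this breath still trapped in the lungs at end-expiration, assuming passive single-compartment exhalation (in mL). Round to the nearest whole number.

Flow: 57 L/min ÷ 60 = 0.95 L/s.
Vt = flow × Ti = 0.95 L/s × 0.39 s × 1000 mL/L = 370.5 mL.
R = (PIP − Pplat)/V̇ = (31.5 − 26.0) / 0.95 = 5.5/0.95 = 5.789 cmH2O·s/L.
C = Vt/(Pplat − PEEP) = 370.5 / (26.0 − 10) = 370.5/16.0 = 23.156 mL/cmH2O.
τ = R × C = 5.789 × 0.02316 L/cmH2O = 0.1341 s.
Fraction remaining = e^(−Te/τ) = e^(−0.30/0.1341) = 0.1068.
Trapped volume = 370.5 × 0.1068 = 39.569 mL.

40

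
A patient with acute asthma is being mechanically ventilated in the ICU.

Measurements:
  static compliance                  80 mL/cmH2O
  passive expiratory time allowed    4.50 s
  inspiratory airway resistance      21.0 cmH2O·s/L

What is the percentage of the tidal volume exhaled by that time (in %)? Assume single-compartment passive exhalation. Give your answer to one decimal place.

τ = R × C = 21.0 × 80 mL/cmH2O = 21.0 × 0.080 L/cmH2O = 1.68 s.
Passive exhalation: V(t)/V₀ = e^(−t/τ) = e^(−4.50/1.68) = 0.06866.
Fraction exhaled = 1 − 0.06866 = 0.9313 → 93.13%.

93.1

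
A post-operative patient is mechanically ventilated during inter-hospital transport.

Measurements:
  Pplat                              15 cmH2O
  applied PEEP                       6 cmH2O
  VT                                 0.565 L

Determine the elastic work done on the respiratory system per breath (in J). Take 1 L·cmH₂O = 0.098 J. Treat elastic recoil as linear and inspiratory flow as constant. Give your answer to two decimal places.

Elastic work ≈ ½ × (Pplat − PEEP) × Vt = 0.5 × (15 − 6) × 0.565 L = 0.5 × 9.0 × 0.565 = 2.543 L·cmH2O.
× 0.098 J/(L·cmH2O) → 0.2492 J.

0.25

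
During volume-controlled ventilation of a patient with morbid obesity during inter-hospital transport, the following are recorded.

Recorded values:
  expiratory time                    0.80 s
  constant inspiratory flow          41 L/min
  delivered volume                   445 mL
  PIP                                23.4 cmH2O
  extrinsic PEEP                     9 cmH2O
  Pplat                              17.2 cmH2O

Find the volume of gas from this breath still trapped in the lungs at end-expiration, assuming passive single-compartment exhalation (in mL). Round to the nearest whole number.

88

Flow: 41 L/min ÷ 60 = 0.6833 L/s.
R = (PIP − Pplat)/V̇ = (23.4 − 17.2) / 0.6833 = 6.2/0.6833 = 9.074 cmH2O·s/L.
C = Vt/(Pplat − PEEP) = 445.0 / (17.2 − 9) = 445.0/8.2 = 54.268 mL/cmH2O.
τ = R × C = 9.074 × 0.05427 L/cmH2O = 0.4924 s.
Fraction remaining = e^(−Te/τ) = e^(−0.80/0.4924) = 0.197.
Trapped volume = 445.0 × 0.197 = 87.665 mL.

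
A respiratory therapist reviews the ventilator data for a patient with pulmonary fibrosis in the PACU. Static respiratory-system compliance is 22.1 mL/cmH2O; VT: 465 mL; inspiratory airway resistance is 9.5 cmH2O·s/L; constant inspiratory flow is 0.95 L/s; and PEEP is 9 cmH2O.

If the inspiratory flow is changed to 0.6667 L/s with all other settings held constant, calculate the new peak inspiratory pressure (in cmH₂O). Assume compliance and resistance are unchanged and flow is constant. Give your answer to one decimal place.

36.4

PIP = Vt/C + R·V̇ + PEEP (constant-flow equation of motion).
Only the resistive term changes: ΔPIP = R × ΔV̇ = 9.5 × (0.6667 − 0.95) = 9.5 × -0.2833 = -2.691 cmH2O.
Original PIP = 465/22.1 + 9.5×0.95 + 9 = 39.066 cmH2O; new PIP = 39.066 + (-2.691) = 36.375 cmH2O.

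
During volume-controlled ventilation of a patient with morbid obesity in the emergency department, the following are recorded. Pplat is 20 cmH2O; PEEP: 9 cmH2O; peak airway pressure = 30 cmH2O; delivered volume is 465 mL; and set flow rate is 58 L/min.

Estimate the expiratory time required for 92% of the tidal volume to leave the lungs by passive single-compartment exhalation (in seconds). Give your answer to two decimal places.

1.10

Flow: 58 L/min ÷ 60 = 0.9667 L/s.
R = (PIP − Pplat)/V̇ = (30 − 20) / 0.9667 = 10.0/0.9667 = 10.344 cmH2O·s/L.
C = Vt/(Pplat − PEEP) = 465.0 / (20 − 9) = 465.0/11.0 = 42.273 mL/cmH2O.
τ = R × C = 10.344 × 0.04227 L/cmH2O = 0.4372 s.
t = −τ·ln(1 − 0.92) = −0.4372·ln(0.08) = 1.104 s.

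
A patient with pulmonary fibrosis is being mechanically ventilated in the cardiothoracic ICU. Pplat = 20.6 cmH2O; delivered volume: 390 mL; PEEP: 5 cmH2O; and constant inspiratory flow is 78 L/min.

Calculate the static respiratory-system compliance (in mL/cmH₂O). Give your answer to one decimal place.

25.0

Cstat = Vt / (Pplat − PEEP) = 390 / (20.6 − 5) = 390 / 15.6 = 25.0 mL/cmH2O.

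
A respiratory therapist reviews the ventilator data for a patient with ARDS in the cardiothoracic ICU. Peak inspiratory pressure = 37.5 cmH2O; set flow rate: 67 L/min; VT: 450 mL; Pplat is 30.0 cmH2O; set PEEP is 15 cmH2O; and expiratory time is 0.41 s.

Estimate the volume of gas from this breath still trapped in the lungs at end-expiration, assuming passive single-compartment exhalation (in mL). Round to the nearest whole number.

59

Flow: 67 L/min ÷ 60 = 1.1167 L/s.
R = (PIP − Pplat)/V̇ = (37.5 − 30.0) / 1.1167 = 7.5/1.1167 = 6.716 cmH2O·s/L.
C = Vt/(Pplat − PEEP) = 450.0 / (30.0 − 15) = 450.0/15.0 = 30.0 mL/cmH2O.
τ = R × C = 6.716 × 0.03 L/cmH2O = 0.2015 s.
Fraction remaining = e^(−Te/τ) = e^(−0.41/0.2015) = 0.1307.
Trapped volume = 450.0 × 0.1307 = 58.815 mL.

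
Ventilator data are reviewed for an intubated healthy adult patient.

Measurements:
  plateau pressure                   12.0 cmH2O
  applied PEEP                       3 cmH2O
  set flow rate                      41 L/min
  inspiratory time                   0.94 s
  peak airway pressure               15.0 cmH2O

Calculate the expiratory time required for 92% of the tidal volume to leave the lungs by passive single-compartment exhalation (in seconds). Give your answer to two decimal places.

0.79

Flow: 41 L/min ÷ 60 = 0.6833 L/s.
Vt = flow × Ti = 0.6833 L/s × 0.94 s × 1000 mL/L = 642.3 mL.
R = (PIP − Pplat)/V̇ = (15.0 − 12.0) / 0.6833 = 3.0/0.6833 = 4.39 cmH2O·s/L.
C = Vt/(Pplat − PEEP) = 642.3 / (12.0 − 3) = 642.3/9.0 = 71.367 mL/cmH2O.
τ = R × C = 4.39 × 0.07137 L/cmH2O = 0.3133 s.
t = −τ·ln(1 − 0.92) = −0.3133·ln(0.08) = 0.7913 s.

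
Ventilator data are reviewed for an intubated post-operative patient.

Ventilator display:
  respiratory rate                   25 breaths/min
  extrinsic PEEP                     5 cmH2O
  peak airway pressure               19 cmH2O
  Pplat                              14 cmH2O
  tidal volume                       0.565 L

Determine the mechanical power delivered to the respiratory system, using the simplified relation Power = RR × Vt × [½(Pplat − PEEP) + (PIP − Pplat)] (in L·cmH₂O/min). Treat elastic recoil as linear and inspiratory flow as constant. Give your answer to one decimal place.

Per-breath work = Vt × [½(Pplat−PEEP) + (PIP−Pplat)] = 0.565 × [0.5×9.0 + 5.0] = 0.565 × 9.5 = 5.368 L·cmH2O.
Power = 25 × 5.368 = 134.2 L·cmH2O/min.

134.2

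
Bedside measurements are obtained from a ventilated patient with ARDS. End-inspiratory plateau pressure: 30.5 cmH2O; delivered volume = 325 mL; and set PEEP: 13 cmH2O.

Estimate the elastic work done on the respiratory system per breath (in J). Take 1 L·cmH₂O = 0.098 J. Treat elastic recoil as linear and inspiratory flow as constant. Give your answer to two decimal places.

0.28

Elastic work ≈ ½ × (Pplat − PEEP) × Vt = 0.5 × (30.5 − 13) × 0.325 L = 0.5 × 17.5 × 0.325 = 2.844 L·cmH2O.
× 0.098 J/(L·cmH2O) → 0.2787 J.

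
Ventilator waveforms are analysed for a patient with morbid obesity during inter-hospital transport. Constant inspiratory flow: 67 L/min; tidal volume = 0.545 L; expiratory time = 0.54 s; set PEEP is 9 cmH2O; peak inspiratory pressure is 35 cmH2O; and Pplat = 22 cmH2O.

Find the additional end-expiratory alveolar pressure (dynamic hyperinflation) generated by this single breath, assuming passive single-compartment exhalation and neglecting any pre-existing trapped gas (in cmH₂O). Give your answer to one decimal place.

4.3

Flow: 67 L/min ÷ 60 = 1.1167 L/s.
R = (PIP − Pplat)/V̇ = (35 − 22) / 1.1167 = 13.0/1.1167 = 11.641 cmH2O·s/L.
C = Vt/(Pplat − PEEP) = 545.0 / (22 − 9) = 545.0/13.0 = 41.923 mL/cmH2O.
τ = R × C = 11.641 × 0.04192 L/cmH2O = 0.488 s.
Fraction remaining = e^(−Te/τ) = e^(−0.54/0.488) = 0.3307; trapped volume = 545.0 × 0.3307 = 180.23 mL.
Additional alveolar pressure from trapping ≈ V_trapped / C = 180.23 / 41.923 = 4.299 cmH2O.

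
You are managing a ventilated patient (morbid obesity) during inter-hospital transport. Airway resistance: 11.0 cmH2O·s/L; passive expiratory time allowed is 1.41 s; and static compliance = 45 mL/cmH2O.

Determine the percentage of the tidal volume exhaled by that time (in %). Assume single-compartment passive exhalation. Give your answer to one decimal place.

τ = R × C = 11.0 × 45 mL/cmH2O = 11.0 × 0.045 L/cmH2O = 0.495 s.
Passive exhalation: V(t)/V₀ = e^(−t/τ) = e^(−1.41/0.495) = 0.05793.
Fraction exhaled = 1 − 0.05793 = 0.9421 → 94.21%.

94.2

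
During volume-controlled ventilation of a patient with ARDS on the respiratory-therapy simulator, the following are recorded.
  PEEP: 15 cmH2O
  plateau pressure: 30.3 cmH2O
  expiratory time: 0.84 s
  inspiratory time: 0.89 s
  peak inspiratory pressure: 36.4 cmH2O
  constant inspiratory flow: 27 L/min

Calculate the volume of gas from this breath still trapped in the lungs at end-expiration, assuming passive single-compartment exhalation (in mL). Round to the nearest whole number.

38

Flow: 27 L/min ÷ 60 = 0.45 L/s.
Vt = flow × Ti = 0.45 L/s × 0.89 s × 1000 mL/L = 400.5 mL.
R = (PIP − Pplat)/V̇ = (36.4 − 30.3) / 0.45 = 6.1/0.45 = 13.556 cmH2O·s/L.
C = Vt/(Pplat − PEEP) = 400.5 / (30.3 − 15) = 400.5/15.3 = 26.176 mL/cmH2O.
τ = R × C = 13.556 × 0.02618 L/cmH2O = 0.3549 s.
Fraction remaining = e^(−Te/τ) = e^(−0.84/0.3549) = 0.09377.
Trapped volume = 400.5 × 0.09377 = 37.555 mL.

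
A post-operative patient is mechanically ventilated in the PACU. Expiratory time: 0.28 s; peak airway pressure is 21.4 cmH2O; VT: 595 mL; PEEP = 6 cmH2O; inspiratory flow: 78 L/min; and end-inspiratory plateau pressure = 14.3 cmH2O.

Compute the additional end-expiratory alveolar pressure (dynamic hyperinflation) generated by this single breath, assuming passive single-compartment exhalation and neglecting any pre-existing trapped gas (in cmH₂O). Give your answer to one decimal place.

Flow: 78 L/min ÷ 60 = 1.3 L/s.
R = (PIP − Pplat)/V̇ = (21.4 − 14.3) / 1.3 = 7.1/1.3 = 5.462 cmH2O·s/L.
C = Vt/(Pplat − PEEP) = 595.0 / (14.3 − 6) = 595.0/8.3 = 71.687 mL/cmH2O.
τ = R × C = 5.462 × 0.07169 L/cmH2O = 0.3916 s.
Fraction remaining = e^(−Te/τ) = e^(−0.28/0.3916) = 0.4892; trapped volume = 595.0 × 0.4892 = 291.07 mL.
Additional alveolar pressure from trapping ≈ V_trapped / C = 291.07 / 71.687 = 4.06 cmH2O.

4.1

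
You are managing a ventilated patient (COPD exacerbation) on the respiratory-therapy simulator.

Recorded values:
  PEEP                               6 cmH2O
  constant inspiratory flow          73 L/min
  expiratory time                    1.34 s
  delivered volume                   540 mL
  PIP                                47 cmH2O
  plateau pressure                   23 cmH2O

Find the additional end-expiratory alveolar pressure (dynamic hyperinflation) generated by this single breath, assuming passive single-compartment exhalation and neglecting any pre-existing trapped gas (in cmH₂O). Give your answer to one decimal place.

2.0

Flow: 73 L/min ÷ 60 = 1.2167 L/s.
R = (PIP − Pplat)/V̇ = (47 − 23) / 1.2167 = 24.0/1.2167 = 19.725 cmH2O·s/L.
C = Vt/(Pplat − PEEP) = 540.0 / (23 − 6) = 540.0/17.0 = 31.765 mL/cmH2O.
τ = R × C = 19.725 × 0.03177 L/cmH2O = 0.6267 s.
Fraction remaining = e^(−Te/τ) = e^(−1.34/0.6267) = 0.1179; trapped volume = 540.0 × 0.1179 = 63.666 mL.
Additional alveolar pressure from trapping ≈ V_trapped / C = 63.666 / 31.765 = 2.004 cmH2O.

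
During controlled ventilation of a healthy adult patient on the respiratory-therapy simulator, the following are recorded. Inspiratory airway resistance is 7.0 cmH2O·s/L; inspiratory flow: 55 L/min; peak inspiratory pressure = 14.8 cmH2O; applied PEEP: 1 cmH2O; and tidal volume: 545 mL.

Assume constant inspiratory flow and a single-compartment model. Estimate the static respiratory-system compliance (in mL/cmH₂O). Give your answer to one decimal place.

Flow: 55 L/min ÷ 60 = 0.9167 L/s.
Equation of motion (constant flow): PIP = Vt/C + R·V̇ + PEEP.
Vt/C = PIP − R·V̇ − PEEP = 14.8 − 7.0×0.9167 − 1 = 14.8 − 6.417 − 1 = 7.383 cmH2O.
C = Vt / 7.383 = 545 / 7.383 = 73.818 mL/cmH2O.

73.8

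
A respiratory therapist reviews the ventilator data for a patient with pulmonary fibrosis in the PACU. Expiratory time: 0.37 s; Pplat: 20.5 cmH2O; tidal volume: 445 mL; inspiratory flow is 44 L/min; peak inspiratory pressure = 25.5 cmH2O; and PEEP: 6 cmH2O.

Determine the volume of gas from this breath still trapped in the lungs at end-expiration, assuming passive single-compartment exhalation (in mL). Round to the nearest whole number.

76

Flow: 44 L/min ÷ 60 = 0.7333 L/s.
R = (PIP − Pplat)/V̇ = (25.5 − 20.5) / 0.7333 = 5.0/0.7333 = 6.818 cmH2O·s/L.
C = Vt/(Pplat − PEEP) = 445.0 / (20.5 − 6) = 445.0/14.5 = 30.69 mL/cmH2O.
τ = R × C = 6.818 × 0.03069 L/cmH2O = 0.2092 s.
Fraction remaining = e^(−Te/τ) = e^(−0.37/0.2092) = 0.1706.
Trapped volume = 445.0 × 0.1706 = 75.917 mL.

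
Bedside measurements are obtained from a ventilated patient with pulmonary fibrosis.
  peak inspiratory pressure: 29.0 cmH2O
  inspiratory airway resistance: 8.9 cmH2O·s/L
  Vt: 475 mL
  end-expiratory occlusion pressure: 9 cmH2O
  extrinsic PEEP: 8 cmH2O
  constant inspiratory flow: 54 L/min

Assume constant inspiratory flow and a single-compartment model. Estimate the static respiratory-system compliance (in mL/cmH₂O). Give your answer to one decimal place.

39.6

Flow: 54 L/min ÷ 60 = 0.9 L/s.
Total PEEP = 9 cmH2O (set 8 + intrinsic 1); this is the baseline alveolar pressure.
Equation of motion (constant flow): PIP = Vt/C + R·V̇ + PEEP.
Vt/C = PIP − R·V̇ − PEEP = 29.0 − 8.9×0.9 − 9 = 29.0 − 8.01 − 9 = 11.99 cmH2O.
C = Vt / 11.99 = 475 / 11.99 = 39.616 mL/cmH2O.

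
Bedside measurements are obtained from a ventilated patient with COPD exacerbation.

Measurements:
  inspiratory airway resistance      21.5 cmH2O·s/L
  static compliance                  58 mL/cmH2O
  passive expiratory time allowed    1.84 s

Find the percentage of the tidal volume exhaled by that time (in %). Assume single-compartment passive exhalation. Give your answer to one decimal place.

τ = R × C = 21.5 × 58 mL/cmH2O = 21.5 × 0.058 L/cmH2O = 1.247 s.
Passive exhalation: V(t)/V₀ = e^(−t/τ) = e^(−1.84/1.247) = 0.2287.
Fraction exhaled = 1 − 0.2287 = 0.7713 → 77.13%.

77.1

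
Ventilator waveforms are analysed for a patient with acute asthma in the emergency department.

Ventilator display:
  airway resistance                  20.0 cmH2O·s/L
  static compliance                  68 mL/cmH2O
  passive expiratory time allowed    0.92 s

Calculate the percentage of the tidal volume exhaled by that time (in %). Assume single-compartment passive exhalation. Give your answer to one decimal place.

τ = R × C = 20.0 × 68 mL/cmH2O = 20.0 × 0.068 L/cmH2O = 1.36 s.
Passive exhalation: V(t)/V₀ = e^(−t/τ) = e^(−0.92/1.36) = 0.5084.
Fraction exhaled = 1 − 0.5084 = 0.4916 → 49.16%.

49.2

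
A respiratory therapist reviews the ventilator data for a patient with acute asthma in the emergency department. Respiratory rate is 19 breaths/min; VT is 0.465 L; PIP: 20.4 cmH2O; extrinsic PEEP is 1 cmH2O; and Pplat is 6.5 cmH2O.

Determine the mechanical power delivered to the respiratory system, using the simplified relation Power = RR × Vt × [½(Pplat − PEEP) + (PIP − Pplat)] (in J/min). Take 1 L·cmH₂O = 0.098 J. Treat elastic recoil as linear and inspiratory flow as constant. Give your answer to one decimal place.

14.4

Per-breath work = Vt × [½(Pplat−PEEP) + (PIP−Pplat)] = 0.465 × [0.5×5.5 + 13.9] = 0.465 × 16.65 = 7.742 L·cmH2O.
Power = 19 × 7.742 = 147.1 L·cmH2O/min.
× 0.098 J/(L·cmH2O) → 14.416 J/min.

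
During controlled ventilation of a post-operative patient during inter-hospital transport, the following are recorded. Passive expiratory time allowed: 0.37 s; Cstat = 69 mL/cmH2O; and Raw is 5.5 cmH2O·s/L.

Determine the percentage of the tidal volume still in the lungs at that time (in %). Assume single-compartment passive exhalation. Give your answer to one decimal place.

τ = R × C = 5.5 × 69 mL/cmH2O = 5.5 × 0.069 L/cmH2O = 0.3795 s.
Passive exhalation: V(t)/V₀ = e^(−t/τ) = e^(−0.37/0.3795) = 0.3772.
Fraction remaining = 0.3772 → 37.72%.

37.7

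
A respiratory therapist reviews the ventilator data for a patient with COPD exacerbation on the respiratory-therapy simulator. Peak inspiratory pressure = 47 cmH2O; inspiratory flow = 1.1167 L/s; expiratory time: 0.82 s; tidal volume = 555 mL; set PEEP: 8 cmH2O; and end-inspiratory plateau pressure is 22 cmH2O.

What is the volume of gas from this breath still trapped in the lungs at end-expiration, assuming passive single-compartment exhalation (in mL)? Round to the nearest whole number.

220

R = (PIP − Pplat)/V̇ = (47 − 22) / 1.1167 = 25.0/1.1167 = 22.387 cmH2O·s/L.
C = Vt/(Pplat − PEEP) = 555.0 / (22 − 8) = 555.0/14.0 = 39.643 mL/cmH2O.
τ = R × C = 22.387 × 0.03964 L/cmH2O = 0.8874 s.
Fraction remaining = e^(−Te/τ) = e^(−0.82/0.8874) = 0.3969.
Trapped volume = 555.0 × 0.3969 = 220.28 mL.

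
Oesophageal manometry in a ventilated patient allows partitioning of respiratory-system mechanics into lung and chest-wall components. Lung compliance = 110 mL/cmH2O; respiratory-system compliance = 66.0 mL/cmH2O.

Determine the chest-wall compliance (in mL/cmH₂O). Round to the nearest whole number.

165

1/Ccw = 1/Crs − 1/CL.
1/Ccw = 1/66.0 − 1/110 = 0.006061.
Ccw = 164.99 mL/cmH2O.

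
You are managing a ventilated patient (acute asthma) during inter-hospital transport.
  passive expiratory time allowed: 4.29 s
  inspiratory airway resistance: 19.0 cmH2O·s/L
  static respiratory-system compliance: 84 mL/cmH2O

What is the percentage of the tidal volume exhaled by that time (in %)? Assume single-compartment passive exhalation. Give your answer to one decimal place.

τ = R × C = 19.0 × 84 mL/cmH2O = 19.0 × 0.084 L/cmH2O = 1.596 s.
Passive exhalation: V(t)/V₀ = e^(−t/τ) = e^(−4.29/1.596) = 0.06802.
Fraction exhaled = 1 − 0.06802 = 0.932 → 93.2%.

93.2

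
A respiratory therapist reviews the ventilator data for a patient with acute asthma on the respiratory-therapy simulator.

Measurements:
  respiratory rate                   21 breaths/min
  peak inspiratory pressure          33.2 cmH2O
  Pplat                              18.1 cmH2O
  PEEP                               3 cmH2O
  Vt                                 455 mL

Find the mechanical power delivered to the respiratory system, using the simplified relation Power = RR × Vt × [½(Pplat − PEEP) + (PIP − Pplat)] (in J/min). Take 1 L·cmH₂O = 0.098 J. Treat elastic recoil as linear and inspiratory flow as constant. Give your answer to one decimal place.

21.2

Per-breath work = Vt × [½(Pplat−PEEP) + (PIP−Pplat)] = 0.455 × [0.5×15.1 + 15.1] = 0.455 × 22.65 = 10.306 L·cmH2O.
Power = 21 × 10.306 = 216.43 L·cmH2O/min.
× 0.098 J/(L·cmH2O) → 21.21 J/min.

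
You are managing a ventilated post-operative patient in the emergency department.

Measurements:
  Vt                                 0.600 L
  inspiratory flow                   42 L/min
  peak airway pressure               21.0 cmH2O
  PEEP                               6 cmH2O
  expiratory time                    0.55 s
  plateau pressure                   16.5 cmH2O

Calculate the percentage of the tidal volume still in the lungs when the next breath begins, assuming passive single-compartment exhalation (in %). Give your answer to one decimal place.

22.4

Flow: 42 L/min ÷ 60 = 0.7 L/s.
R = (PIP − Pplat)/V̇ = (21.0 − 16.5) / 0.7 = 4.5/0.7 = 6.429 cmH2O·s/L.
C = Vt/(Pplat − PEEP) = 600.0 / (16.5 − 6) = 600.0/10.5 = 57.143 mL/cmH2O.
τ = R × C = 6.429 × 0.05714 L/cmH2O = 0.3674 s.
Fraction remaining at end-expiration = e^(−Te/τ) = e^(−0.55/0.3674) = 0.2238 → 22.38%.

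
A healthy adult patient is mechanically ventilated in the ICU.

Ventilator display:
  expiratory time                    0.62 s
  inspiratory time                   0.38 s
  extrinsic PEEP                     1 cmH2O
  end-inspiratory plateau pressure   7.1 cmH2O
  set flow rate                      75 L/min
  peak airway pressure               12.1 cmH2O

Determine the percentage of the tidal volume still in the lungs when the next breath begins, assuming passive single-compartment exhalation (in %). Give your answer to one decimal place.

Flow: 75 L/min ÷ 60 = 1.25 L/s.
Vt = flow × Ti = 1.25 L/s × 0.38 s × 1000 mL/L = 475.0 mL.
R = (PIP − Pplat)/V̇ = (12.1 − 7.1) / 1.25 = 5.0/1.25 = 4.0 cmH2O·s/L.
C = Vt/(Pplat − PEEP) = 475.0 / (7.1 − 1) = 475.0/6.1 = 77.869 mL/cmH2O.
τ = R × C = 4.0 × 0.07787 L/cmH2O = 0.3115 s.
Fraction remaining at end-expiration = e^(−Te/τ) = e^(−0.62/0.3115) = 0.1366 → 13.66%.

13.7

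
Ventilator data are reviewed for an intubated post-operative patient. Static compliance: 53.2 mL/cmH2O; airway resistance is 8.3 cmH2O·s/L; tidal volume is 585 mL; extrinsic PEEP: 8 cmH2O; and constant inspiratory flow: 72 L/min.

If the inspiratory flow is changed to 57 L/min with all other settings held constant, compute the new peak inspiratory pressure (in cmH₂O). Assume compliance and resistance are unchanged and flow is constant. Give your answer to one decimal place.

Flow: 72 L/min ÷ 60 = 1.2 L/s.
New flow: 57 L/min ÷ 60 = 0.95 L/s.
PIP = Vt/C + R·V̇ + PEEP (constant-flow equation of motion).
Only the resistive term changes: ΔPIP = R × ΔV̇ = 8.3 × (0.95 − 1.2) = 8.3 × -0.25 = -2.075 cmH2O.
Original PIP = 585/53.2 + 8.3×1.2 + 8 = 28.956 cmH2O; new PIP = 28.956 + (-2.075) = 26.881 cmH2O.

26.9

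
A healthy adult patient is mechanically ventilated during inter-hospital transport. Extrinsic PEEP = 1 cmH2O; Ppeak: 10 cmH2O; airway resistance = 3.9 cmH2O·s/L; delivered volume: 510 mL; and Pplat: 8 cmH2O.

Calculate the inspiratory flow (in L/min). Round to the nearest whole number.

31

flow = (PIP − Pplat) / Raw = (10 − 8) / 3.9 = 0.5128 L/s × 60 = 30.768 L/min.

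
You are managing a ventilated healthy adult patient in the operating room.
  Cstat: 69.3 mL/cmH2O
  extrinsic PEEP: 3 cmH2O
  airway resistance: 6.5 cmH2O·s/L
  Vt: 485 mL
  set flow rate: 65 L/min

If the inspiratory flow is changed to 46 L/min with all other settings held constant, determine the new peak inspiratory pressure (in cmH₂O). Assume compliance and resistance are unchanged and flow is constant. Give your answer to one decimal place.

15.0

Flow: 65 L/min ÷ 60 = 1.0833 L/s.
New flow: 46 L/min ÷ 60 = 0.7667 L/s.
PIP = Vt/C + R·V̇ + PEEP (constant-flow equation of motion).
Only the resistive term changes: ΔPIP = R × ΔV̇ = 6.5 × (0.7667 − 1.0833) = 6.5 × -0.3166 = -2.058 cmH2O.
Original PIP = 485/69.3 + 6.5×1.0833 + 3 = 17.04 cmH2O; new PIP = 17.04 + (-2.058) = 14.982 cmH2O.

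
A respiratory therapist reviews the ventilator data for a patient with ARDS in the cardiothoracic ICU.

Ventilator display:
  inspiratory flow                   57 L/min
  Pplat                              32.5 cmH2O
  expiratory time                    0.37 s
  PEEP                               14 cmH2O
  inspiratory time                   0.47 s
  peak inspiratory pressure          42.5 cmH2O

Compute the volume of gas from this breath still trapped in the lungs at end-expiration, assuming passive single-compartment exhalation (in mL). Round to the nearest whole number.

Flow: 57 L/min ÷ 60 = 0.95 L/s.
Vt = flow × Ti = 0.95 L/s × 0.47 s × 1000 mL/L = 446.5 mL.
R = (PIP − Pplat)/V̇ = (42.5 − 32.5) / 0.95 = 10.0/0.95 = 10.526 cmH2O·s/L.
C = Vt/(Pplat − PEEP) = 446.5 / (32.5 − 14) = 446.5/18.5 = 24.135 mL/cmH2O.
τ = R × C = 10.526 × 0.02414 L/cmH2O = 0.2541 s.
Fraction remaining = e^(−Te/τ) = e^(−0.37/0.2541) = 0.2331.
Trapped volume = 446.5 × 0.2331 = 104.08 mL.

104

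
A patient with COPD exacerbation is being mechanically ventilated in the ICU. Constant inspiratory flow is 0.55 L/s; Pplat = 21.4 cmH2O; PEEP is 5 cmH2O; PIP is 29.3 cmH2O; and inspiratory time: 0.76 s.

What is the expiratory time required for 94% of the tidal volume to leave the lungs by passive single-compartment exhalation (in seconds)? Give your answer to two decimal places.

Vt = flow × Ti = 0.55 L/s × 0.76 s × 1000 mL/L = 418.0 mL.
R = (PIP − Pplat)/V̇ = (29.3 − 21.4) / 0.55 = 7.9/0.55 = 14.364 cmH2O·s/L.
C = Vt/(Pplat − PEEP) = 418.0 / (21.4 − 5) = 418.0/16.4 = 25.488 mL/cmH2O.
τ = R × C = 14.364 × 0.02549 L/cmH2O = 0.3661 s.
t = −τ·ln(1 − 0.94) = −0.3661·ln(0.06) = 1.03 s.

1.03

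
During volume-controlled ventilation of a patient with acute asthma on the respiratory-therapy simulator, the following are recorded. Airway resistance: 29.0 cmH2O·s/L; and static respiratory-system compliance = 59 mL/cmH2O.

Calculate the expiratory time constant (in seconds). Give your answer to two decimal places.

1.71

τ = R × C = 29.0 × 59 mL/cmH2O = 29.0 × 0.059 L/cmH2O = 1.711 s.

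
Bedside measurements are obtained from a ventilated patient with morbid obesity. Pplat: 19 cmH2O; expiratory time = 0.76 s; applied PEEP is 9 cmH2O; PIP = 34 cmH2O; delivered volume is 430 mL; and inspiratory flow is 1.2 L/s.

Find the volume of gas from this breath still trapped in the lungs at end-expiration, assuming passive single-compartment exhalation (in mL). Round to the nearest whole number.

105

R = (PIP − Pplat)/V̇ = (34 − 19) / 1.2 = 15.0/1.2 = 12.5 cmH2O·s/L.
C = Vt/(Pplat − PEEP) = 430.0 / (19 − 9) = 430.0/10.0 = 43.0 mL/cmH2O.
τ = R × C = 12.5 × 0.043 L/cmH2O = 0.5375 s.
Fraction remaining = e^(−Te/τ) = e^(−0.76/0.5375) = 0.2432.
Trapped volume = 430.0 × 0.2432 = 104.58 mL.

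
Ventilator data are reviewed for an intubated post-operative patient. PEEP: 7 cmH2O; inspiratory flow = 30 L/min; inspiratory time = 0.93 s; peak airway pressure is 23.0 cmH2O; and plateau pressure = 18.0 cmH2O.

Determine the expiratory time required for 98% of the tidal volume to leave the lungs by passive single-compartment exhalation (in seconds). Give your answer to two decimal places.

1.65

Flow: 30 L/min ÷ 60 = 0.5 L/s.
Vt = flow × Ti = 0.5 L/s × 0.93 s × 1000 mL/L = 465.0 mL.
R = (PIP − Pplat)/V̇ = (23.0 − 18.0) / 0.5 = 5.0/0.5 = 10.0 cmH2O·s/L.
C = Vt/(Pplat − PEEP) = 465.0 / (18.0 − 7) = 465.0/11.0 = 42.273 mL/cmH2O.
τ = R × C = 10.0 × 0.04227 L/cmH2O = 0.4227 s.
t = −τ·ln(1 − 0.98) = −0.4227·ln(0.02) = 1.654 s.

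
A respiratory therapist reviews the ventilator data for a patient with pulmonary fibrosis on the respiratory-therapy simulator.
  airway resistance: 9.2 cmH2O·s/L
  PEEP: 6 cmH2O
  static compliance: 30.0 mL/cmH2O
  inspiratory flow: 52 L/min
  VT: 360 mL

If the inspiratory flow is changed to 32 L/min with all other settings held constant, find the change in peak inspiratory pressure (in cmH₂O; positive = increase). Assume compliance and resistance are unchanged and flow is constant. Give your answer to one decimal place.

Flow: 52 L/min ÷ 60 = 0.8667 L/s.
New flow: 32 L/min ÷ 60 = 0.5333 L/s.
PIP = Vt/C + R·V̇ + PEEP (constant-flow equation of motion).
Only the resistive term changes: ΔPIP = R × ΔV̇ = 9.2 × (0.5333 − 0.8667) = 9.2 × -0.3334 = -3.067 cmH2O.

-3.1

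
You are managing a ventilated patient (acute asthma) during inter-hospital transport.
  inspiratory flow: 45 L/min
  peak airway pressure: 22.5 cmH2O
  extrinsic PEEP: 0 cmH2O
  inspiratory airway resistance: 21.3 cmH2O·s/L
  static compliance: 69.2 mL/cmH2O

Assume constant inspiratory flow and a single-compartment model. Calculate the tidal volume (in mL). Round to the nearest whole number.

452

Flow: 45 L/min ÷ 60 = 0.75 L/s.
Equation of motion (constant flow): PIP = Vt/C + R·V̇ + PEEP.
Vt/C = PIP − R·V̇ − PEEP = 22.5 − 15.975 − 0 = 6.525 cmH2O.
Vt = C × 6.525 = 69.2 × 6.525 = 451.53 mL.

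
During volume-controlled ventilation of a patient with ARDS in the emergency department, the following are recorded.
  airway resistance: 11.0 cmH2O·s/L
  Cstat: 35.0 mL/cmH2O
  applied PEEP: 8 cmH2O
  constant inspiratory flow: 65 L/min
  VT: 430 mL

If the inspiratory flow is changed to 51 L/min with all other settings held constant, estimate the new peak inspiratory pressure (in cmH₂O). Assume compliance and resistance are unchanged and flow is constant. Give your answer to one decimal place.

Flow: 65 L/min ÷ 60 = 1.0833 L/s.
New flow: 51 L/min ÷ 60 = 0.85 L/s.
PIP = Vt/C + R·V̇ + PEEP (constant-flow equation of motion).
Only the resistive term changes: ΔPIP = R × ΔV̇ = 11.0 × (0.85 − 1.0833) = 11.0 × -0.2333 = -2.566 cmH2O.
Original PIP = 430/35.0 + 11.0×1.0833 + 8 = 32.202 cmH2O; new PIP = 32.202 + (-2.566) = 29.636 cmH2O.

29.6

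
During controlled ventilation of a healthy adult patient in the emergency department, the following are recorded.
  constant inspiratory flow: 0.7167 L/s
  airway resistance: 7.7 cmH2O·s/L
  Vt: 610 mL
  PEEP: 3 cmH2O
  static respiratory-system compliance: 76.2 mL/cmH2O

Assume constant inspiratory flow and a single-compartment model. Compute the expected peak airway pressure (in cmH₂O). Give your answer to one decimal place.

Equation of motion (constant flow): PIP = Vt/C + R·V̇ + PEEP.
PIP = 610/76.2 + 7.7×0.7167 + 3 = 8.005 + 5.519 + 3 = 16.524 cmH2O.

16.5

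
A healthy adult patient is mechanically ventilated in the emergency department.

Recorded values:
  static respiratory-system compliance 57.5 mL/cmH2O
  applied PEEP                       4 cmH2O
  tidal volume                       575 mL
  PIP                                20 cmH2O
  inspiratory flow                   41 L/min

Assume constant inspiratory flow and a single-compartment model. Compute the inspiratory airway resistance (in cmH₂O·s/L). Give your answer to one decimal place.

8.8

Flow: 41 L/min ÷ 60 = 0.6833 L/s.
Equation of motion (constant flow): PIP = Vt/C + R·V̇ + PEEP.
R·V̇ = PIP − Vt/C − PEEP = 20 − 575/57.5 − 4 = 20 − 10.0 − 4 = 6.0 cmH2O.
R = 6.0 / 0.6833 = 8.781 cmH2O·s/L.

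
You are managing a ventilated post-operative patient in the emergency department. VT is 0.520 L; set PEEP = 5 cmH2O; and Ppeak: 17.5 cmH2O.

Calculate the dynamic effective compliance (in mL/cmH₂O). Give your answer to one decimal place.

Dynamic compliance = Vt / (PIP − PEEP) = 520 / (17.5 − 5) = 520 / 12.5 = 41.6 mL/cmH2O.

41.6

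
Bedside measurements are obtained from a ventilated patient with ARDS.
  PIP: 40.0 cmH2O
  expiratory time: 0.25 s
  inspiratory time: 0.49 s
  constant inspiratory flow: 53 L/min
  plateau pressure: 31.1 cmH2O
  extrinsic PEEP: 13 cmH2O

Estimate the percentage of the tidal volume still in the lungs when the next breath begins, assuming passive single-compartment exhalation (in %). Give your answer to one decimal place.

35.4

Flow: 53 L/min ÷ 60 = 0.8833 L/s.
Vt = flow × Ti = 0.8833 L/s × 0.49 s × 1000 mL/L = 432.82 mL.
R = (PIP − Pplat)/V̇ = (40.0 − 31.1) / 0.8833 = 8.9/0.8833 = 10.076 cmH2O·s/L.
C = Vt/(Pplat − PEEP) = 432.82 / (31.1 − 13) = 432.82/18.1 = 23.913 mL/cmH2O.
τ = R × C = 10.076 × 0.02391 L/cmH2O = 0.2409 s.
Fraction remaining at end-expiration = e^(−Te/τ) = e^(−0.25/0.2409) = 0.3542 → 35.42%.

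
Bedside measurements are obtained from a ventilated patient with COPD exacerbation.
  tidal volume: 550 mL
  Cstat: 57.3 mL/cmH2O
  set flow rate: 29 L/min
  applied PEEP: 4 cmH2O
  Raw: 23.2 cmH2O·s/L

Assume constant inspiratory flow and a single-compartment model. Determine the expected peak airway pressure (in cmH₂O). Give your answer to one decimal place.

24.8

Flow: 29 L/min ÷ 60 = 0.4833 L/s.
Equation of motion (constant flow): PIP = Vt/C + R·V̇ + PEEP.
PIP = 550/57.3 + 23.2×0.4833 + 4 = 9.599 + 11.213 + 4 = 24.812 cmH2O.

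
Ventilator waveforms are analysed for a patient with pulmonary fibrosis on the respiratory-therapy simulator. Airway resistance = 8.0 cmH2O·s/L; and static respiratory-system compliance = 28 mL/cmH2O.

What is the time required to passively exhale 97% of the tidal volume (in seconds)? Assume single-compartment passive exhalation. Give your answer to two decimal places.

0.79

τ = R × C = 8.0 × 28 mL/cmH2O = 8.0 × 0.028 L/cmH2O = 0.224 s.
Exhaled fraction f = 1 − e^(−t/τ) → t = −τ·ln(1 − f) = −0.224·ln(0.03) = 0.7855 s.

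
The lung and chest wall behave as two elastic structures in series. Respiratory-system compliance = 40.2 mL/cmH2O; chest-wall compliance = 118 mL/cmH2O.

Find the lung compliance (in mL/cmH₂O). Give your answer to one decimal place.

1/CL = 1/Crs − 1/Ccw.
1/CL = 1/40.2 − 1/118 = 0.0164.
CL = 60.976 mL/cmH2O.

61.0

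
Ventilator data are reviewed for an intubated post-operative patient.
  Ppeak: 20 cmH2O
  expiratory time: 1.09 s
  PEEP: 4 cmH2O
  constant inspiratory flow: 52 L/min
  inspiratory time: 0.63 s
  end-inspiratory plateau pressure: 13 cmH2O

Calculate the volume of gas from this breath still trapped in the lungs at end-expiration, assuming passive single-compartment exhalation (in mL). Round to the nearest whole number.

Flow: 52 L/min ÷ 60 = 0.8667 L/s.
Vt = flow × Ti = 0.8667 L/s × 0.63 s × 1000 mL/L = 546.02 mL.
R = (PIP − Pplat)/V̇ = (20 − 13) / 0.8667 = 7.0/0.8667 = 8.077 cmH2O·s/L.
C = Vt/(Pplat − PEEP) = 546.02 / (13 − 4) = 546.02/9.0 = 60.669 mL/cmH2O.
τ = R × C = 8.077 × 0.06067 L/cmH2O = 0.49 s.
Fraction remaining = e^(−Te/τ) = e^(−1.09/0.49) = 0.1081.
Trapped volume = 546.02 × 0.1081 = 59.025 mL.

59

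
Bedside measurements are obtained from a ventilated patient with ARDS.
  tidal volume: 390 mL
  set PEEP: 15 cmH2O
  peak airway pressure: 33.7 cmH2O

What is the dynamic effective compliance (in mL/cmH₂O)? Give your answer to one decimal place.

20.9

Dynamic compliance = Vt / (PIP − PEEP) = 390 / (33.7 − 15) = 390 / 18.7 = 20.856 mL/cmH2O.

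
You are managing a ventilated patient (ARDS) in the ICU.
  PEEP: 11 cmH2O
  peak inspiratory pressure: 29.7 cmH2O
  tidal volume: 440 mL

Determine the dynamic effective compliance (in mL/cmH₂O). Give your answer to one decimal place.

Dynamic compliance = Vt / (PIP − PEEP) = 440 / (29.7 − 11) = 440 / 18.7 = 23.529 mL/cmH2O.

23.5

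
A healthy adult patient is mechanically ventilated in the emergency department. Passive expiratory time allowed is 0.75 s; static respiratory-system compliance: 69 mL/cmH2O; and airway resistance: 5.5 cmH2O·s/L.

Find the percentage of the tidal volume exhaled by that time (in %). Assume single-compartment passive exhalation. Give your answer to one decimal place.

86.1

τ = R × C = 5.5 × 69 mL/cmH2O = 5.5 × 0.069 L/cmH2O = 0.3795 s.
Passive exhalation: V(t)/V₀ = e^(−t/τ) = e^(−0.75/0.3795) = 0.1386.
Fraction exhaled = 1 − 0.1386 = 0.8614 → 86.14%.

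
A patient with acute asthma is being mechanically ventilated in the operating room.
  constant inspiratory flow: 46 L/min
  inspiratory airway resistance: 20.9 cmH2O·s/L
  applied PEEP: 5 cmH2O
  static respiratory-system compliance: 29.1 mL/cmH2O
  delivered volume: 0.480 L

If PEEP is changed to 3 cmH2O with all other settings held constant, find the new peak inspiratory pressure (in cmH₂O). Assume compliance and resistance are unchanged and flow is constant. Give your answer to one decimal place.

Flow: 46 L/min ÷ 60 = 0.7667 L/s.
PIP = Vt/C + R·V̇ + PEEP (constant-flow equation of motion).
Only the baseline term changes: ΔPIP = ΔPEEP = 3 − 5 = -2.0 cmH2O.
Original PIP = 480/29.1 + 20.9×0.7667 + 5 = 37.519 cmH2O; new PIP = 37.519 + (-2.0) = 35.519 cmH2O.

35.5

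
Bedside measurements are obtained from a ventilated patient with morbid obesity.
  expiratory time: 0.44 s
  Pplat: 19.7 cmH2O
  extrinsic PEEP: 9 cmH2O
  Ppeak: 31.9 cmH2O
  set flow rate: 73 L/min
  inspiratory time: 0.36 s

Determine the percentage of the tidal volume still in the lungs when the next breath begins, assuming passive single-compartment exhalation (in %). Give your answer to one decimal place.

Flow: 73 L/min ÷ 60 = 1.2167 L/s.
Vt = flow × Ti = 1.2167 L/s × 0.36 s × 1000 mL/L = 438.01 mL.
R = (PIP − Pplat)/V̇ = (31.9 − 19.7) / 1.2167 = 12.2/1.2167 = 10.027 cmH2O·s/L.
C = Vt/(Pplat − PEEP) = 438.01 / (19.7 − 9) = 438.01/10.7 = 40.936 mL/cmH2O.
τ = R × C = 10.027 × 0.04094 L/cmH2O = 0.4105 s.
Fraction remaining at end-expiration = e^(−Te/τ) = e^(−0.44/0.4105) = 0.3424 → 34.24%.

34.2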